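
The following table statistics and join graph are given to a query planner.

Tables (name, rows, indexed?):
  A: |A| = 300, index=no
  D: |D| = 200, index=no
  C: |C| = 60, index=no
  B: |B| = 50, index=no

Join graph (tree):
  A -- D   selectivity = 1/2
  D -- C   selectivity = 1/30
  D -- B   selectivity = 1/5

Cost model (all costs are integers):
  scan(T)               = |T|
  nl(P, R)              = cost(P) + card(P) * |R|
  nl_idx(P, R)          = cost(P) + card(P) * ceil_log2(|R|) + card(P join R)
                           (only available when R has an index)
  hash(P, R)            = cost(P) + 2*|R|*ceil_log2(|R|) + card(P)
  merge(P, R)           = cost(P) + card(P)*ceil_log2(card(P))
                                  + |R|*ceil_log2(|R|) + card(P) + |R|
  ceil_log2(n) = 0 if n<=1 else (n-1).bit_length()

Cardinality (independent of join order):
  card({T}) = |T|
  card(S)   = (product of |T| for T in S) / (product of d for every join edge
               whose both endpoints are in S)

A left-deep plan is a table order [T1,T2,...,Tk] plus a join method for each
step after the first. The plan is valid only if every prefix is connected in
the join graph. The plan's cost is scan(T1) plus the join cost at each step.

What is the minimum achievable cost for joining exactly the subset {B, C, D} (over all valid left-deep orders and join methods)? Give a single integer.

Selinger DP over subsets of {B,C,D}:
  {D}: scan cost=200, card=200
  {C}: scan cost=60, card=60
  {B}: scan cost=50, card=50
  {CD}: card=400; try (C,hash)→1120, (D,merge)→2280, (C,merge)→2420, (D,hash)→3320, (D,nl)→12060, (C,nl)→12200; best=1120 via (C,hash)
  {BD}: card=2000; try (B,hash)→1000, (D,merge)→2200, (B,merge)→2350, (D,hash)→3300, (D,nl)→10050, (B,nl)→10200; best=1000 via (B,hash)
  {BCD}: card=4000; try (B,hash)→2120, (C,hash)→3720, (B,merge)→5470, (B,nl)→21120, (C,merge)→25420, (C,nl)→121000; best=2120 via (B,hash)

2120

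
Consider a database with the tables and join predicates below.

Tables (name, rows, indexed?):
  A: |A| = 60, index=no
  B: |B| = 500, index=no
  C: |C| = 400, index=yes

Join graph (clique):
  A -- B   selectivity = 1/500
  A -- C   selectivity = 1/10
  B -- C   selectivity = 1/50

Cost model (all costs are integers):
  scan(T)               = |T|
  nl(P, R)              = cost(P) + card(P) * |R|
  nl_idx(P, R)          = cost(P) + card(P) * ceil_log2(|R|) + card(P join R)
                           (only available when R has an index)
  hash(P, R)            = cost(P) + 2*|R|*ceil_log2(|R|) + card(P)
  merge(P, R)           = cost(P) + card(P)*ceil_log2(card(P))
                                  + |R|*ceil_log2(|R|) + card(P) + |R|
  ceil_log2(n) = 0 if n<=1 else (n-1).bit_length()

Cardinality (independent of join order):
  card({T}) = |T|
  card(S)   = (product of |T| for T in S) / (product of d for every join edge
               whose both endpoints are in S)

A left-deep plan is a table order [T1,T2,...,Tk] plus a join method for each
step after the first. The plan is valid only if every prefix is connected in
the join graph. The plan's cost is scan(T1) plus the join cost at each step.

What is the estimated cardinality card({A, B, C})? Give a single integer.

48

Tables in S: A(60), B(500), C(400)
Edges inside S: A-B(d=500), A-C(d=10), B-C(d=50)
numerator = 60 * 500 * 400 = 12000000
denominator = 500 * 10 * 50 = 250000
card(S) = 12000000 / 250000 = 48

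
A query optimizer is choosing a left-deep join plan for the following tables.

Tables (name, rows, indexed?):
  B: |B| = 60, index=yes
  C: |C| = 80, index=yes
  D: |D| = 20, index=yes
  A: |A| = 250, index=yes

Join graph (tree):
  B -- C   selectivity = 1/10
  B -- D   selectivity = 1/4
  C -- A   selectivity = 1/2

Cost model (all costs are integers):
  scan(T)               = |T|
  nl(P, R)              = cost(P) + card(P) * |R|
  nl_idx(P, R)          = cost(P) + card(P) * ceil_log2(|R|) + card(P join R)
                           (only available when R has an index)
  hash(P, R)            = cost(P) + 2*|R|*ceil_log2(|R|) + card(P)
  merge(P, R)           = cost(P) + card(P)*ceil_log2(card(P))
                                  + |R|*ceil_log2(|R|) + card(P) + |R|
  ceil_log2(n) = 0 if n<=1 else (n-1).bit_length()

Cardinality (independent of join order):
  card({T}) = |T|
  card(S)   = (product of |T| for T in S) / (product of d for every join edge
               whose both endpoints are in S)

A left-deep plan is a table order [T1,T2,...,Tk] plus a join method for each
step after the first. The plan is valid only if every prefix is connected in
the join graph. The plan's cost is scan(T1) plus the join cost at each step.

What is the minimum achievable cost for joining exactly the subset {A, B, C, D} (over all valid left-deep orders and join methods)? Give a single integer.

Selinger DP over subsets of {A,B,C,D}:
  {B}: scan cost=60, card=60
  {C}: scan cost=80, card=80
  {D}: scan cost=20, card=20
  {A}: scan cost=250, card=250
  {BC}: card=480; try (B,hash)→880, (C,nl_idx)→960, (B,nl_idx)→1040, (C,merge)→1120, (B,merge)→1140, (C,hash)→1240 …(+2); best=880 via (B,hash)
  {BD}: card=300; try (D,hash)→320, (B,nl_idx)→440, (B,merge)→560, (D,merge)→600, (D,nl_idx)→660, (B,hash)→760 …(+2); best=320 via (D,hash)
  {AC}: card=10000; try (C,hash)→1620, (A,merge)→2970, (C,merge)→3140, (A,hash)→4160, (A,nl_idx)→10720, (C,nl_idx)→12000 …(+2); best=1620 via (C,hash)
  {BCD}: card=2400; try (D,hash)→1560, (C,hash)→1740, (C,merge)→3960, (C,nl_idx)→4820, (D,nl_idx)→5680, (D,merge)→5800 …(+2); best=1560 via (D,hash)
  {ABC}: card=60000; try (A,hash)→5360, (A,merge)→7930, (B,hash)→12340, (A,nl_idx)→64720, (A,nl)→120880, (B,nl_idx)→121620 …(+2); best=5360 via (A,hash)
  {ABCD}: card=300000; try (A,hash)→7960, (A,merge)→35010, (D,hash)→65560, (A,nl_idx)→320760, (A,nl)→601560, (D,nl_idx)→605360 …(+2); best=7960 via (A,hash)

7960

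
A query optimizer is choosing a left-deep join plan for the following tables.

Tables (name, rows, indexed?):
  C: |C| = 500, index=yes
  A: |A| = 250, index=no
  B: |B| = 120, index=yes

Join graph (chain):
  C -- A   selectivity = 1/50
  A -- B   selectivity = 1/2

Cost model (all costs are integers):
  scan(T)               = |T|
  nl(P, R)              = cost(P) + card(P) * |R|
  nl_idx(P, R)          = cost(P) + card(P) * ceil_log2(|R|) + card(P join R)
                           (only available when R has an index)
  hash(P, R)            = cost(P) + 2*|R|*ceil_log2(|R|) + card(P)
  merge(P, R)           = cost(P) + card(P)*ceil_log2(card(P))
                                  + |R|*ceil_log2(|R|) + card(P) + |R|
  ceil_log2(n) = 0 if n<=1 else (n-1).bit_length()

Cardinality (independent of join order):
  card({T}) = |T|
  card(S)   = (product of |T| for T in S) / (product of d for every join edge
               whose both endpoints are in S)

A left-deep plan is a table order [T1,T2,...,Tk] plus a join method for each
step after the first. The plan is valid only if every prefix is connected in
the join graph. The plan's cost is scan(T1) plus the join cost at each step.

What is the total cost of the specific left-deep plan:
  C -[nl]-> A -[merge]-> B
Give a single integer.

step 1: scan C: cost=500, card=500
step 2: join A via nl
    card(P join A) = 500*250/(50) = 2500
    cost = 500 + 500*250 = 125500
step 3: join B via merge
    card(P join B) = 2500*120/(2) = 150000
    cost = 125500 + 2500*12 + 120*7 + 2500 + 120 = 158960

158960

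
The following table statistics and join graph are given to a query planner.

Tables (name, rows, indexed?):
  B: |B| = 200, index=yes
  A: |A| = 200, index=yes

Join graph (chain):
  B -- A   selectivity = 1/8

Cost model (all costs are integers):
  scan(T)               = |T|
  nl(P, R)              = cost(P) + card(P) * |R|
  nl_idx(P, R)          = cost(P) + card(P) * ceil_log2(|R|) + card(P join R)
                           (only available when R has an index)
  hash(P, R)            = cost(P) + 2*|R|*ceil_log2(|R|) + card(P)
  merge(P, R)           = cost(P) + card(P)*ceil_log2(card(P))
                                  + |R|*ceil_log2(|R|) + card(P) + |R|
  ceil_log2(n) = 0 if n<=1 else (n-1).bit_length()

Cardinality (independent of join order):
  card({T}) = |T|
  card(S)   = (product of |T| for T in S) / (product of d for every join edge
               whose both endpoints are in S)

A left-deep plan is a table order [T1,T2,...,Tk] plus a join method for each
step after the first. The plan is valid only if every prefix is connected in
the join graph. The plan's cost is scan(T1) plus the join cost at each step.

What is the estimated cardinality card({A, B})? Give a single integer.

Tables in S: A(200), B(200)
Edges inside S: B-A(d=8)
numerator = 200 * 200 = 40000
denominator = 8 = 8
card(S) = 40000 / 8 = 5000

5000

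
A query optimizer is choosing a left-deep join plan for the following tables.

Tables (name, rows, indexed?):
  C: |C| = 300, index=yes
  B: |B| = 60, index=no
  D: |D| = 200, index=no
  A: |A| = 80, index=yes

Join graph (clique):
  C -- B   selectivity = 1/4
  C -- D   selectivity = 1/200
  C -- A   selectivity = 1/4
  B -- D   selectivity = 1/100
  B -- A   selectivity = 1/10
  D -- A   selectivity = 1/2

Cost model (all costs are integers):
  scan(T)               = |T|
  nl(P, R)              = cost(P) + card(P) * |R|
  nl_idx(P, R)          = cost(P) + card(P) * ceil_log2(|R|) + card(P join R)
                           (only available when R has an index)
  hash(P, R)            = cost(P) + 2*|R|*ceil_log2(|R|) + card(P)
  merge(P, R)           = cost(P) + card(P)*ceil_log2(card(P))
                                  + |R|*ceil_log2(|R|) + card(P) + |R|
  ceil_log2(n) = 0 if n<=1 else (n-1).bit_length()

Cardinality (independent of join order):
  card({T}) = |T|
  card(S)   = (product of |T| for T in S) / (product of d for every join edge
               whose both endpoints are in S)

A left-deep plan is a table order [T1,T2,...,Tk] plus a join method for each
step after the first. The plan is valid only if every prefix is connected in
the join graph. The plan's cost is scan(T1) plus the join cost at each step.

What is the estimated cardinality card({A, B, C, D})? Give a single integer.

45

Tables in S: A(80), B(60), C(300), D(200)
Edges inside S: C-B(d=4), C-D(d=200), C-A(d=4), B-D(d=100), B-A(d=10), D-A(d=2)
numerator = 80 * 60 * 300 * 200 = 288000000
denominator = 4 * 200 * 4 * 100 * 10 * 2 = 6400000
card(S) = 288000000 / 6400000 = 45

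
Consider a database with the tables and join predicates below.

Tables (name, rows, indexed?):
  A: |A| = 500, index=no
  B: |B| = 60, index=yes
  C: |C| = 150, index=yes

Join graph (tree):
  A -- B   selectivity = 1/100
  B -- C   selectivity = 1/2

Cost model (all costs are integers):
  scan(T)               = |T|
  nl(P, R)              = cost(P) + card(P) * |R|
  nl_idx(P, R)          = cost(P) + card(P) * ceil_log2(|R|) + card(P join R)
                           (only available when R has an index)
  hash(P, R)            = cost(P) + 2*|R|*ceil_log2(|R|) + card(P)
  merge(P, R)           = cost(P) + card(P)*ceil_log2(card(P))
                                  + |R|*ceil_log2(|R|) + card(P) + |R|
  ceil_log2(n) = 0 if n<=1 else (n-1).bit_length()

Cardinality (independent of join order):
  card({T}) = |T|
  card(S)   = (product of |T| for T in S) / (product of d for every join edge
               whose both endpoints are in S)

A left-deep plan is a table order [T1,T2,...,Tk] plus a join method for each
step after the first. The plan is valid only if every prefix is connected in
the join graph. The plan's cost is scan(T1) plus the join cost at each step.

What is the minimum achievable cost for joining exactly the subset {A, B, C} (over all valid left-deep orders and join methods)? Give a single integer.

4420

Selinger DP over subsets of {A,B,C}:
  {A}: scan cost=500, card=500
  {B}: scan cost=60, card=60
  {C}: scan cost=150, card=150
  {AB}: card=300; try (B,hash)→1720, (B,nl_idx)→3800, (A,merge)→5480, (B,merge)→5920, (A,hash)→9120, (A,nl)→30060 …(+1); best=1720 via (B,hash)
  {BC}: card=4500; try (B,hash)→1020, (C,merge)→1830, (B,merge)→1920, (C,hash)→2520, (C,nl_idx)→5040, (B,nl_idx)→5550 …(+2); best=1020 via (B,hash)
  {ABC}: card=22500; try (C,hash)→4420, (C,merge)→6070, (A,hash)→14520, (C,nl_idx)→26620, (C,nl)→46720, (A,merge)→69020 …(+1); best=4420 via (C,hash)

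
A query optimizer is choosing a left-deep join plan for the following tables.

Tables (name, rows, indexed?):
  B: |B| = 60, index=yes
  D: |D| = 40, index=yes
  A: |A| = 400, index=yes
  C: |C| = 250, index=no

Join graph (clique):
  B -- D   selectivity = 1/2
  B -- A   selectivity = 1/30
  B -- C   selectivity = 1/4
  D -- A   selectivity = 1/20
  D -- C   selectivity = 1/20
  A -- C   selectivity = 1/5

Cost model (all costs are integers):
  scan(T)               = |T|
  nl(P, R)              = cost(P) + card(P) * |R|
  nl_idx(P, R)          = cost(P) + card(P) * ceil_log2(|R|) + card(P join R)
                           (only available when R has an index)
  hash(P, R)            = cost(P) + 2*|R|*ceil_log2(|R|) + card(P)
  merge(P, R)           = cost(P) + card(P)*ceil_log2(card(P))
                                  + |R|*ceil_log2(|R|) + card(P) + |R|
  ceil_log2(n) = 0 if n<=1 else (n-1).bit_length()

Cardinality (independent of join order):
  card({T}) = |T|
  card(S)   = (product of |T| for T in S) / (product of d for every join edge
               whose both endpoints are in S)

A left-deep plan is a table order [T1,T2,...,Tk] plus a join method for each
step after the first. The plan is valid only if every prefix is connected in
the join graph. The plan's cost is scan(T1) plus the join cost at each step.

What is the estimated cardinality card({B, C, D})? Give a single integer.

3750

Tables in S: B(60), C(250), D(40)
Edges inside S: B-D(d=2), B-C(d=4), D-C(d=20)
numerator = 60 * 250 * 40 = 600000
denominator = 2 * 4 * 20 = 160
card(S) = 600000 / 160 = 3750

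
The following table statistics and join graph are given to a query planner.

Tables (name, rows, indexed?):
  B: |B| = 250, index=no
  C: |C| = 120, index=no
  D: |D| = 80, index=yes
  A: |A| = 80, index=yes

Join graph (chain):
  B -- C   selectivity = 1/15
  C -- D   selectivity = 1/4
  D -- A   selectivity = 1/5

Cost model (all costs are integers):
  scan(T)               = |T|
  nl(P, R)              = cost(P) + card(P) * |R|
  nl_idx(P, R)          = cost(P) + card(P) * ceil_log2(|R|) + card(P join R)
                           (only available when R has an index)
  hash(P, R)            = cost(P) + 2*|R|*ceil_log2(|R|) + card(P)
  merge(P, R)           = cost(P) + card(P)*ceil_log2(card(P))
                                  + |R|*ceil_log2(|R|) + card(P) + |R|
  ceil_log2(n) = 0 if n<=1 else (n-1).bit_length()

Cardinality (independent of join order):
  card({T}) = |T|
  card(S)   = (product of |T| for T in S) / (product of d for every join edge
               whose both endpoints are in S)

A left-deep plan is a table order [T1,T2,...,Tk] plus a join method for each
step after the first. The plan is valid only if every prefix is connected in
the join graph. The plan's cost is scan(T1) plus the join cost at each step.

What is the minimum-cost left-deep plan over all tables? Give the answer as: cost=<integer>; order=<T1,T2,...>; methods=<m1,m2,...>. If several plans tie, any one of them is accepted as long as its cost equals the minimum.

cost=46420; order=B,C,D,A; methods=hash,hash,hash

Selinger DP (subsets sized 1..n):
  {B}: scan cost=250, card=250
  {C}: scan cost=120, card=120
  {D}: scan cost=80, card=80
  {A}: scan cost=80, card=80
  {BC}: card=2000; try (C,hash)→2180, (B,merge)→3330, (C,merge)→3460, (B,hash)→4240, (B,nl)→30120, (C,nl)→30250; best=2180 via (C,hash)
  {CD}: card=2400; try (D,hash)→1360, (C,merge)→1680, (D,merge)→1720, (C,hash)→1840, (D,nl_idx)→3360, (C,nl)→9680 …(+1); best=1360 via (D,hash)
  {AD}: card=1280; try (D,hash)→1280, (A,hash)→1280, (D,merge)→1360, (A,merge)→1360, (D,nl_idx)→1920, (A,nl_idx)→1920 …(+2); best=1280 via (D,hash)
  {BCD}: card=40000; try (D,hash)→5300, (B,hash)→7760, (D,merge)→26820, (B,merge)→34810, (D,nl_idx)→56180, (D,nl)→162180 …(+1); best=5300 via (D,hash)
  {ACD}: card=38400; try (C,hash)→4240, (A,hash)→4880, (C,merge)→17600, (A,merge)→33200, (A,nl_idx)→56560, (C,nl)→154880 …(+1); best=4240 via (C,hash)
  {ABCD}: card=640000; try (A,hash)→46420, (B,hash)→46640, (B,merge)→659290, (A,merge)→685940, (A,nl_idx)→925300, (A,nl)→3205300 …(+1); best=46420 via (A,hash)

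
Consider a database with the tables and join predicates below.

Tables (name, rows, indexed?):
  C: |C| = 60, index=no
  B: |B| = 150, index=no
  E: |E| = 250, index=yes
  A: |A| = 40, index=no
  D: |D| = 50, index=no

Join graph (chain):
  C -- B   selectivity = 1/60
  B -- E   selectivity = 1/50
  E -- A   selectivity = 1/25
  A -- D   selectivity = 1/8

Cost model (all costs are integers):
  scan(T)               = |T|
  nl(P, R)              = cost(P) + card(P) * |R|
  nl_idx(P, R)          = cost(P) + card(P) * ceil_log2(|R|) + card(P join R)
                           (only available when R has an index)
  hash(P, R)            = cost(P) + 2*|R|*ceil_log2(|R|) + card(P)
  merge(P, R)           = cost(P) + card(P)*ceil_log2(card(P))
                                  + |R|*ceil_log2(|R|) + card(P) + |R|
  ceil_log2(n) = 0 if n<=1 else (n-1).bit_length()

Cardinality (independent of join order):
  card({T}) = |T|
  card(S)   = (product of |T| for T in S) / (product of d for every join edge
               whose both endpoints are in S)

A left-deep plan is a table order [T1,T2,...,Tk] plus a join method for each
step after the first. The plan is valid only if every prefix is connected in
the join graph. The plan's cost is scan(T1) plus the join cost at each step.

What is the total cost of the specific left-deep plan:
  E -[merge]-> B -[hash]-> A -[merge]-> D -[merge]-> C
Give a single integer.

125250

step 1: scan E: cost=250, card=250
step 2: join B via merge
    card(P join B) = 250*150/(50) = 750
    cost = 250 + 250*8 + 150*8 + 250 + 150 = 3850
step 3: join A via hash
    card(P join A) = 750*40/(25) = 1200
    cost = 3850 + 2*40*6 + 750 = 5080
step 4: join D via merge
    card(P join D) = 1200*50/(8) = 7500
    cost = 5080 + 1200*11 + 50*6 + 1200 + 50 = 19830
step 5: join C via merge
    card(P join C) = 7500*60/(60) = 7500
    cost = 19830 + 7500*13 + 60*6 + 7500 + 60 = 125250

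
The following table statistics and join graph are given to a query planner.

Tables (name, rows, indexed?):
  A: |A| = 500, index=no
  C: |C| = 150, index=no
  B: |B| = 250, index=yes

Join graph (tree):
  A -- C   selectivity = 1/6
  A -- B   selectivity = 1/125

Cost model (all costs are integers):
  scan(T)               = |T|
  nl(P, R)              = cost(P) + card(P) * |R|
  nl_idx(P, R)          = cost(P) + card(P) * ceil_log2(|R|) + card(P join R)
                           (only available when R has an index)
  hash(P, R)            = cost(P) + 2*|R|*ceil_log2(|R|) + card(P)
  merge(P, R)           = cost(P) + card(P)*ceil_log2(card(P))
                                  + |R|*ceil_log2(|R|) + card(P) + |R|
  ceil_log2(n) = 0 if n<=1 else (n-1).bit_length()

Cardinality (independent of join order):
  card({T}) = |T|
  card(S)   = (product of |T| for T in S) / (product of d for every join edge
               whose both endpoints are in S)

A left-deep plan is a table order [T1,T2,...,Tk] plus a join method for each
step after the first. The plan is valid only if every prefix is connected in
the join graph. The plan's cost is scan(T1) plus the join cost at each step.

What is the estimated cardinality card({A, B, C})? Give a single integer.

25000

Tables in S: A(500), B(250), C(150)
Edges inside S: A-C(d=6), A-B(d=125)
numerator = 500 * 250 * 150 = 18750000
denominator = 6 * 125 = 750
card(S) = 18750000 / 750 = 25000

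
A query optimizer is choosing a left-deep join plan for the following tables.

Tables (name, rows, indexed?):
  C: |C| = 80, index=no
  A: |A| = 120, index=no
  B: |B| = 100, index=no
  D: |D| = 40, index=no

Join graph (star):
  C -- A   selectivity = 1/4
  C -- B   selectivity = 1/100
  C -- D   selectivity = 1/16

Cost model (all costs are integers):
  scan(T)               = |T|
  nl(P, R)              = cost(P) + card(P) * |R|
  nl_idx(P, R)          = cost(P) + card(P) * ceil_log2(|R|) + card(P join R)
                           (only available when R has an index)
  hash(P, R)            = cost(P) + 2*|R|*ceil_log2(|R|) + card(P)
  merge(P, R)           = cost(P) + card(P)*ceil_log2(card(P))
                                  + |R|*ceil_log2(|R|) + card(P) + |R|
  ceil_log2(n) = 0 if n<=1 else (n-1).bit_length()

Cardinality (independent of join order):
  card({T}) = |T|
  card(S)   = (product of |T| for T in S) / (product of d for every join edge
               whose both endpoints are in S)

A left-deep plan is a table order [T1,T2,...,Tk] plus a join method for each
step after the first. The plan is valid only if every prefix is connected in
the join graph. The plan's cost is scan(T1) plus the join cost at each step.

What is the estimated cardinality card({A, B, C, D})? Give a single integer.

6000

Tables in S: A(120), B(100), C(80), D(40)
Edges inside S: C-A(d=4), C-B(d=100), C-D(d=16)
numerator = 120 * 100 * 80 * 40 = 38400000
denominator = 4 * 100 * 16 = 6400
card(S) = 38400000 / 6400 = 6000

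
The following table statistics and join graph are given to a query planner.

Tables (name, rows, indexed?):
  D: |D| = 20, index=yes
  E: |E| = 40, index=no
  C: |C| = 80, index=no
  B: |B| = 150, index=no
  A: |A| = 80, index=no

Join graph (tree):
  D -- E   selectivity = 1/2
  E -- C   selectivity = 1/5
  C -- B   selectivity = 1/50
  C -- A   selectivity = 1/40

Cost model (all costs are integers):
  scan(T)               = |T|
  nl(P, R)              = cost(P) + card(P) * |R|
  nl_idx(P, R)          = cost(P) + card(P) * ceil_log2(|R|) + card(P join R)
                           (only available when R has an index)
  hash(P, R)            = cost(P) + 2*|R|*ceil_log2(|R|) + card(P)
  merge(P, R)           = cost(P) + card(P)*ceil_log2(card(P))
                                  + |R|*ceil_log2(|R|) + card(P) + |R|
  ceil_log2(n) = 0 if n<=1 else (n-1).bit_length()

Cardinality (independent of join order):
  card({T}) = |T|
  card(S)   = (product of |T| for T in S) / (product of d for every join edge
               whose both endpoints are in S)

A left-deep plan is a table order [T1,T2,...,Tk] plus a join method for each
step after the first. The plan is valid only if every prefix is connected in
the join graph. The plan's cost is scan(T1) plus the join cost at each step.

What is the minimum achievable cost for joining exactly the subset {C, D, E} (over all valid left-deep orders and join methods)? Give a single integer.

1480

Selinger DP over subsets of {C,D,E}:
  {D}: scan cost=20, card=20
  {E}: scan cost=40, card=40
  {C}: scan cost=80, card=80
  {DE}: card=400; try (D,hash)→280, (E,merge)→420, (D,merge)→440, (E,hash)→520, (D,nl_idx)→640, (E,nl)→820 …(+1); best=280 via (D,hash)
  {CE}: card=640; try (E,hash)→640, (C,merge)→960, (E,merge)→1000, (C,hash)→1200, (C,nl)→3240, (E,nl)→3280; best=640 via (E,hash)
  {CDE}: card=6400; try (D,hash)→1480, (C,hash)→1800, (C,merge)→4920, (D,merge)→7800, (D,nl_idx)→10240, (D,nl)→13440 …(+1); best=1480 via (D,hash)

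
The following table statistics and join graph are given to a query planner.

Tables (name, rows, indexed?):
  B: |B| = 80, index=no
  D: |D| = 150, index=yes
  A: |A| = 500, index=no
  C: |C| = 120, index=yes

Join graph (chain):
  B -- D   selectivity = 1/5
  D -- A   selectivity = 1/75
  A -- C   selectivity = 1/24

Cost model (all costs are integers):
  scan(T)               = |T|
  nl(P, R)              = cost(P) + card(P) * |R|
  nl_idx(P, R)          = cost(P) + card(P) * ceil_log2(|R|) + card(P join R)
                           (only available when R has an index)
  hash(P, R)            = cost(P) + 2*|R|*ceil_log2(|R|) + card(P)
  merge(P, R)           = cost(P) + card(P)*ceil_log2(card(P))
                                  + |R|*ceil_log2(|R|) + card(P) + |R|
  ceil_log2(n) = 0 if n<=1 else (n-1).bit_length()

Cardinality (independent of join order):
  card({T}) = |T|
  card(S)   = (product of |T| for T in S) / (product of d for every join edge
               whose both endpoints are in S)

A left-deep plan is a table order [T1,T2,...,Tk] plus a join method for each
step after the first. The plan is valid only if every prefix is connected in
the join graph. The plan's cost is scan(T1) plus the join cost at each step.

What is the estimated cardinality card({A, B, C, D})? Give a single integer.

Tables in S: A(500), B(80), C(120), D(150)
Edges inside S: B-D(d=5), D-A(d=75), A-C(d=24)
numerator = 500 * 80 * 120 * 150 = 720000000
denominator = 5 * 75 * 24 = 9000
card(S) = 720000000 / 9000 = 80000

80000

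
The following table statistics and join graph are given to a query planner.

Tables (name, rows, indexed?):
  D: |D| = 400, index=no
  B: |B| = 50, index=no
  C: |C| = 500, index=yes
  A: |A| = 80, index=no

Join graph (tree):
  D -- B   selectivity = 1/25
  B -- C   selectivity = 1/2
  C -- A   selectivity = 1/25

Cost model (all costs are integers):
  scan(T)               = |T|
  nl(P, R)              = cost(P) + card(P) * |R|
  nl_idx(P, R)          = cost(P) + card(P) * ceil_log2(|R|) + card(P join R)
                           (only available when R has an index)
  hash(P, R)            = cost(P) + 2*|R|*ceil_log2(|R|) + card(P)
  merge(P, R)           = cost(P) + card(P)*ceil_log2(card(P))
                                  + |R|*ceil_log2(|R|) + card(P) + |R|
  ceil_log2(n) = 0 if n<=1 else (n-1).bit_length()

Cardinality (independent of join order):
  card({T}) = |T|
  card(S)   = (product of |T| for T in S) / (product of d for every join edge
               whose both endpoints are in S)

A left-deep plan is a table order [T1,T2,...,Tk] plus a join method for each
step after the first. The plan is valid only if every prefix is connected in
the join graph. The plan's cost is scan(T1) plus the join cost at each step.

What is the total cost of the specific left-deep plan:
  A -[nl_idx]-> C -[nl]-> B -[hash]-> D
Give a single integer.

step 1: scan A: cost=80, card=80
step 2: join C via nl_idx
    card(P join C) = 80*500/(25) = 1600
    cost = 80 + 80*9 + 1600 = 2400
step 3: join B via nl
    card(P join B) = 1600*50/(2) = 40000
    cost = 2400 + 1600*50 = 82400
step 4: join D via hash
    card(P join D) = 40000*400/(25) = 640000
    cost = 82400 + 2*400*9 + 40000 = 129600

129600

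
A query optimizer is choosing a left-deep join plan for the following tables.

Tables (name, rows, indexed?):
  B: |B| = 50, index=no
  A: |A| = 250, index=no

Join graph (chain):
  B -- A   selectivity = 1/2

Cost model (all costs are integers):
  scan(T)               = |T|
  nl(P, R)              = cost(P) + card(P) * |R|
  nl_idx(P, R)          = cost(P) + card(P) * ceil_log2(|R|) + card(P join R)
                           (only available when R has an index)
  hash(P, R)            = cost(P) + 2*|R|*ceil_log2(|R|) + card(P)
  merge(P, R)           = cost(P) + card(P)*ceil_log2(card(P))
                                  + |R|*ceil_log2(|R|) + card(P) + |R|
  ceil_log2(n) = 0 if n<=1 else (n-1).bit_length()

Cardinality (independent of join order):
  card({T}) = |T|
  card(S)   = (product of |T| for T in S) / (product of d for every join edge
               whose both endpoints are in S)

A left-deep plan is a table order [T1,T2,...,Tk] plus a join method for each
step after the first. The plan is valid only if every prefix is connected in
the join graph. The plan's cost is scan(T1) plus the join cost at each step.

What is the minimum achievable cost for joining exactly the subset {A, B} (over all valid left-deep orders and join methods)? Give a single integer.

1100

Selinger DP over subsets of {A,B}:
  {B}: scan cost=50, card=50
  {A}: scan cost=250, card=250
  {AB}: card=6250; try (B,hash)→1100, (A,merge)→2650, (B,merge)→2850, (A,hash)→4100, (A,nl)→12550, (B,nl)→12750; best=1100 via (B,hash)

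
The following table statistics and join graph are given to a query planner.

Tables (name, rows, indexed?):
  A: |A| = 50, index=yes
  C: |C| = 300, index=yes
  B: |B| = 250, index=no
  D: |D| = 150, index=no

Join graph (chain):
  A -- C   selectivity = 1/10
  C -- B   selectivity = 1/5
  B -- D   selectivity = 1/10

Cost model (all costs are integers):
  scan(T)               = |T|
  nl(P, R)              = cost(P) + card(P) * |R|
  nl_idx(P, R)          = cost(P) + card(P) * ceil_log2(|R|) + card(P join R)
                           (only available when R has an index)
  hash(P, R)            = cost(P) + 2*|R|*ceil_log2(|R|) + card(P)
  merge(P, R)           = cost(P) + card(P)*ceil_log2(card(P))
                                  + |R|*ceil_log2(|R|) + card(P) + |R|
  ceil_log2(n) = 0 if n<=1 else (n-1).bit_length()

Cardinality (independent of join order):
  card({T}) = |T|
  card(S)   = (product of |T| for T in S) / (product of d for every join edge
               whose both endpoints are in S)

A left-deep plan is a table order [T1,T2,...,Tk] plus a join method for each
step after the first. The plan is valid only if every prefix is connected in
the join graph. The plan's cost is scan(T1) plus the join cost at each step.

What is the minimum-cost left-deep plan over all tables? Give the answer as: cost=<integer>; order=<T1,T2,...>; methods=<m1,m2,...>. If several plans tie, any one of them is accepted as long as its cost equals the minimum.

Selinger DP (subsets sized 1..n):
  {A}: scan cost=50, card=50
  {C}: scan cost=300, card=300
  {B}: scan cost=250, card=250
  {D}: scan cost=150, card=150
  {AC}: card=1500; try (A,hash)→1200, (C,nl_idx)→2000, (C,merge)→3400, (A,nl_idx)→3600, (A,merge)→3650, (C,hash)→5500 …(+2); best=1200 via (A,hash)
  {BC}: card=15000; try (B,hash)→4600, (C,merge)→5500, (B,merge)→5550, (C,hash)→5900, (C,nl_idx)→17500, (C,nl)→75250 …(+1); best=4600 via (B,hash)
  {BD}: card=3750; try (D,hash)→2900, (B,merge)→3750, (D,merge)→3850, (B,hash)→4300, (B,nl)→37650, (D,nl)→37750; best=2900 via (D,hash)
  {ABC}: card=75000; try (B,hash)→6700, (A,hash)→20200, (B,merge)→21450, (A,nl_idx)→169600, (A,merge)→229950, (B,nl)→376200 …(+1); best=6700 via (B,hash)
  {BCD}: card=225000; try (C,hash)→12050, (D,hash)→22000, (C,merge)→54650, (D,merge)→230950, (C,nl_idx)→261650, (C,nl)→1127900 …(+1); best=12050 via (C,hash)
  {ABCD}: card=1125000; try (D,hash)→84100, (A,hash)→237650, (D,merge)→1358050, (A,nl_idx)→2487050, (A,merge)→4287400, (D,nl)→11256700 …(+1); best=84100 via (D,hash)

cost=84100; order=C,A,B,D; methods=hash,hash,hash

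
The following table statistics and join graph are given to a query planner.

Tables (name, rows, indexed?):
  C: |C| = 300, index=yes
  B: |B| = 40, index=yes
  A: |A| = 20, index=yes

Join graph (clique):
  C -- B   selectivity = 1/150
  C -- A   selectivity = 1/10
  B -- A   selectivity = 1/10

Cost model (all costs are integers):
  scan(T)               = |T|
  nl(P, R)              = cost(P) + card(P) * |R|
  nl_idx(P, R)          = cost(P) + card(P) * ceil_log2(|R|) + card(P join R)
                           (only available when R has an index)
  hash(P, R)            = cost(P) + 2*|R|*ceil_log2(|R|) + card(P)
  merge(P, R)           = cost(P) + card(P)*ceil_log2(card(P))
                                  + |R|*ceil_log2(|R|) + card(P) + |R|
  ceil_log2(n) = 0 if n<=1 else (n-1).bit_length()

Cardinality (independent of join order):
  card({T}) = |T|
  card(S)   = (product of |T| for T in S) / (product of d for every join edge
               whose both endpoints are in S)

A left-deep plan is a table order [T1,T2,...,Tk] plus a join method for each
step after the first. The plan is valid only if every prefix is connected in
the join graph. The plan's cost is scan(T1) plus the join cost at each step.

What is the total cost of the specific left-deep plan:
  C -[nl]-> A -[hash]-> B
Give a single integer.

7380

step 1: scan C: cost=300, card=300
step 2: join A via nl
    card(P join A) = 300*20/(10) = 600
    cost = 300 + 300*20 = 6300
step 3: join B via hash
    card(P join B) = 600*40/(150*10) = 16
    cost = 6300 + 2*40*6 + 600 = 7380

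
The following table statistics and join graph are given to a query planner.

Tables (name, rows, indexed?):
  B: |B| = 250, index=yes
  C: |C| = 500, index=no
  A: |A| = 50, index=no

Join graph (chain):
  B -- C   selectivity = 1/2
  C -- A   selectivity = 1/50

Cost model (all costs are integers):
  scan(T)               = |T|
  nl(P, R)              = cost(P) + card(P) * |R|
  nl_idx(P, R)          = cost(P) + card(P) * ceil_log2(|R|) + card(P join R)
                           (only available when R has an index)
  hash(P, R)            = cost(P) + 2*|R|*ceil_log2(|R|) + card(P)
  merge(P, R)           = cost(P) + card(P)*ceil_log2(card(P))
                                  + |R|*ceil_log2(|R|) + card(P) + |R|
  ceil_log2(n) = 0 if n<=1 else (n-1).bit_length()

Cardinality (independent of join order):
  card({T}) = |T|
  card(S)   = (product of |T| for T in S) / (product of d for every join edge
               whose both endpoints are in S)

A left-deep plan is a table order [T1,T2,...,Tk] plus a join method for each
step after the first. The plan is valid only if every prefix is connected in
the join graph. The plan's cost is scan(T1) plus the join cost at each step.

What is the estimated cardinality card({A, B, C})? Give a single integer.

Tables in S: A(50), B(250), C(500)
Edges inside S: B-C(d=2), C-A(d=50)
numerator = 50 * 250 * 500 = 6250000
denominator = 2 * 50 = 100
card(S) = 6250000 / 100 = 62500

62500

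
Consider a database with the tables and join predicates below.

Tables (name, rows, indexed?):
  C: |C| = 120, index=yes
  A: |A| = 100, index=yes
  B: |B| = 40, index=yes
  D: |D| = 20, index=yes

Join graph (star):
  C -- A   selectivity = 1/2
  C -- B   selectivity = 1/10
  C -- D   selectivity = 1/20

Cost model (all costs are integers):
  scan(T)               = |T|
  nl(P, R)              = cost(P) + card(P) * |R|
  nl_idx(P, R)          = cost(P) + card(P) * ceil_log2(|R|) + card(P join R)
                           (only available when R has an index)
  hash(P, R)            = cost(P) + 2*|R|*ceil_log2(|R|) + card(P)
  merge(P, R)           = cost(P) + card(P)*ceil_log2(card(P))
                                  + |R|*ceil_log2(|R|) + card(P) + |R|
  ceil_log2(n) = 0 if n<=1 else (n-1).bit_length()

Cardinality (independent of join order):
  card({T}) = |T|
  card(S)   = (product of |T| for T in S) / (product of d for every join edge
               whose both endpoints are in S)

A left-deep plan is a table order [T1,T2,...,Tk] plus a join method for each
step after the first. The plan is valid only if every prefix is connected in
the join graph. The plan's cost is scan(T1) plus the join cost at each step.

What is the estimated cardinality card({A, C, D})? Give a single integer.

Tables in S: A(100), C(120), D(20)
Edges inside S: C-A(d=2), C-D(d=20)
numerator = 100 * 120 * 20 = 240000
denominator = 2 * 20 = 40
card(S) = 240000 / 40 = 6000

6000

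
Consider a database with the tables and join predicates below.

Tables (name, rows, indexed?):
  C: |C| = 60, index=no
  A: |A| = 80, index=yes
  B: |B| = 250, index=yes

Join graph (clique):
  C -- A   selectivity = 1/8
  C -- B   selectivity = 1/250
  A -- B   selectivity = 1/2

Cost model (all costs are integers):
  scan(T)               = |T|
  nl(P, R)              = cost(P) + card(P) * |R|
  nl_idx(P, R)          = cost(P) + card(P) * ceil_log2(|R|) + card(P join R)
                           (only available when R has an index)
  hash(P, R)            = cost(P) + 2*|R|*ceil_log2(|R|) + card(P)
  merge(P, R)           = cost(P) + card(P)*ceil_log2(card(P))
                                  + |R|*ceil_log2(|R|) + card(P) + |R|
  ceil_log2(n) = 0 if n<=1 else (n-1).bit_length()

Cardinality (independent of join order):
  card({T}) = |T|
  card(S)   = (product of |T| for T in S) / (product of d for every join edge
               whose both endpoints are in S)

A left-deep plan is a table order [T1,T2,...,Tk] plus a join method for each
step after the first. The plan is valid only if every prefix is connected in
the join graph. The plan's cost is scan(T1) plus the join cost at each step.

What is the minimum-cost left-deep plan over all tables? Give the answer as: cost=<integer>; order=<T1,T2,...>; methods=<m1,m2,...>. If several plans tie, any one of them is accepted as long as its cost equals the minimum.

Selinger DP (subsets sized 1..n):
  {C}: scan cost=60, card=60
  {A}: scan cost=80, card=80
  {B}: scan cost=250, card=250
  {AC}: card=600; try (C,hash)→880, (A,nl_idx)→1080, (A,merge)→1120, (C,merge)→1140, (A,hash)→1240, (A,nl)→4860 …(+1); best=880 via (C,hash)
  {BC}: card=60; try (B,nl_idx)→600, (C,hash)→1220, (B,merge)→2730, (C,merge)→2920, (B,hash)→4120, (B,nl)→15060 …(+1); best=600 via (B,nl_idx)
  {AB}: card=10000; try (A,hash)→1620, (B,merge)→2970, (A,merge)→3140, (B,hash)→4160, (B,nl_idx)→10720, (A,nl_idx)→12000 …(+2); best=1620 via (A,hash)
  {ABC}: card=300; try (A,nl_idx)→1320, (A,merge)→1660, (A,hash)→1780, (A,nl)→5400, (B,hash)→5480, (B,nl_idx)→5980 …(+5); best=1320 via (A,nl_idx)

cost=1320; order=C,B,A; methods=nl_idx,nl_idx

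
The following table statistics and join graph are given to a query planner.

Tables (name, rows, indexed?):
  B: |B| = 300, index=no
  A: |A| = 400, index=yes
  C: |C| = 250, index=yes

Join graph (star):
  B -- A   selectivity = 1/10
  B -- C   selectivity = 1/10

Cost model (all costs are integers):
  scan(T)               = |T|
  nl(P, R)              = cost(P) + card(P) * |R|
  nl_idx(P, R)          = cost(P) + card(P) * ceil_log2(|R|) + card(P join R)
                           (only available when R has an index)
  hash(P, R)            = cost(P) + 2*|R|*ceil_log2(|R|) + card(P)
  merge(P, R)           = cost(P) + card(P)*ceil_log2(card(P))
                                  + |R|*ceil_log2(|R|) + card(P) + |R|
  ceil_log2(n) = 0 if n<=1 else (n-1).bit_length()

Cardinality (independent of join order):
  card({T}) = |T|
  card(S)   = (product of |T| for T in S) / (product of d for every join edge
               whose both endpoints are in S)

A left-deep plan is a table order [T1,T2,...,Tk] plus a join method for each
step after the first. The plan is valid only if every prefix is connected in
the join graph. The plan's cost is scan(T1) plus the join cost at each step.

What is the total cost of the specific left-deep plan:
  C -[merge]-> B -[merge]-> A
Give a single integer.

step 1: scan C: cost=250, card=250
step 2: join B via merge
    card(P join B) = 250*300/(10) = 7500
    cost = 250 + 250*8 + 300*9 + 250 + 300 = 5500
step 3: join A via merge
    card(P join A) = 7500*400/(10) = 300000
    cost = 5500 + 7500*13 + 400*9 + 7500 + 400 = 114500

114500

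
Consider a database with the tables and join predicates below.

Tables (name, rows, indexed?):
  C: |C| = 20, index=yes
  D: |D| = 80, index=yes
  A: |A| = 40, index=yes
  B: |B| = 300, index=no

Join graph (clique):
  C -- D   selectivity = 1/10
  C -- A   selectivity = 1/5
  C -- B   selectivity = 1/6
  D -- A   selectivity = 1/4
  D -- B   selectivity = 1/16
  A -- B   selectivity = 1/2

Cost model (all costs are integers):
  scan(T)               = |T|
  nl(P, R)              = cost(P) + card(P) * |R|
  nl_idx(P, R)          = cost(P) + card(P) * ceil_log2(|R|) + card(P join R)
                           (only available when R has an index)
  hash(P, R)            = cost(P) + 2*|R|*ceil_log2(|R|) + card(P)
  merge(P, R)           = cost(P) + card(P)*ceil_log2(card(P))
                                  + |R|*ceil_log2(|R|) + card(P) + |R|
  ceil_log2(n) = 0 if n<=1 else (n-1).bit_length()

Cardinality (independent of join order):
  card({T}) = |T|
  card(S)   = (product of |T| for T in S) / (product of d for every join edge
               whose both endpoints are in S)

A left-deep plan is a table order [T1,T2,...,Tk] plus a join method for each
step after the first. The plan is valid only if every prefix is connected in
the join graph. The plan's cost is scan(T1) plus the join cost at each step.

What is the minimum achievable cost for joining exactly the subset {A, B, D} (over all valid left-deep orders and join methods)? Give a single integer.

Selinger DP over subsets of {A,B,D}:
  {D}: scan cost=80, card=80
  {A}: scan cost=40, card=40
  {B}: scan cost=300, card=300
  {AD}: card=800; try (A,hash)→640, (D,merge)→960, (A,merge)→1000, (D,nl_idx)→1120, (D,hash)→1200, (A,nl_idx)→1360 …(+2); best=640 via (A,hash)
  {BD}: card=1500; try (D,hash)→1720, (B,merge)→3720, (D,nl_idx)→3900, (D,merge)→3940, (B,hash)→5560, (B,nl)→24080 …(+1); best=1720 via (D,hash)
  {AB}: card=6000; try (A,hash)→1080, (B,merge)→3320, (A,merge)→3580, (B,hash)→5480, (A,nl_idx)→8100, (B,nl)→12040 …(+1); best=1080 via (A,hash)
  {ABD}: card=7500; try (A,hash)→3700, (B,hash)→6840, (D,hash)→8200, (B,merge)→12440, (A,nl_idx)→18220, (A,merge)→20000 …(+5); best=3700 via (A,hash)

3700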